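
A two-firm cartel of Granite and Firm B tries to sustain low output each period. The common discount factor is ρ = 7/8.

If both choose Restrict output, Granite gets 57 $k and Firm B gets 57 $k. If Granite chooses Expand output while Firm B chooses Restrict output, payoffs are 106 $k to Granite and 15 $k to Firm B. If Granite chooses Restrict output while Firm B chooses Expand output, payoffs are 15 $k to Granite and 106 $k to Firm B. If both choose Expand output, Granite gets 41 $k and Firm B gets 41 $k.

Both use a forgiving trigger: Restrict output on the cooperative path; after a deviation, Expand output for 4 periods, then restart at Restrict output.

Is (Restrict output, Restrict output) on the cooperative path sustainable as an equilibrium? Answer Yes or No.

No

IC: ρ+…+ρ^4 ≥ (106−57)/(57−41) = 49/16.
At ρ = 7/8: partial sum = 2.8967 < 3.0625. Cooperation not sustainable.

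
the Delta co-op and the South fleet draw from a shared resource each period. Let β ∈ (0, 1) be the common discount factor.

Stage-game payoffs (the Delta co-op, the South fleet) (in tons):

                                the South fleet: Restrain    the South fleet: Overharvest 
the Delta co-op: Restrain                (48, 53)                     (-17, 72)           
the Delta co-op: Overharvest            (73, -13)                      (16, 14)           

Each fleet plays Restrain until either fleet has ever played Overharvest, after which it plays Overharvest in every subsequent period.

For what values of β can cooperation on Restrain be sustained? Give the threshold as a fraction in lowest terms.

25/57

For the Delta co-op: deviation gain 73−48 = 25, per-period punishment loss 48−16 = 32. IC gives β ≥ 25/57.
For the South fleet: gain 19, loss 39 per period, so β ≥ 19/58.
The tighter constraint is the Delta co-op's, so cooperation needs β ≥ 25/57.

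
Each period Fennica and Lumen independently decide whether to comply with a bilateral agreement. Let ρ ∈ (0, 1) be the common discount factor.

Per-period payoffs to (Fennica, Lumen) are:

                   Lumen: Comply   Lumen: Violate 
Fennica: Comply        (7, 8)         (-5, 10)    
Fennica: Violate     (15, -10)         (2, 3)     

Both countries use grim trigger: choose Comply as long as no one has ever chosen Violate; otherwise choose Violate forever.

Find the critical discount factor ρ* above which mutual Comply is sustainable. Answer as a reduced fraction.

Fennica's threshold: (15−7)/(15−2) = 8/13.
Lumen's threshold: (10−8)/(10−3) = 2/7.
8/13 > 2/7, so Fennica binds and ρ* = 8/13.

8/13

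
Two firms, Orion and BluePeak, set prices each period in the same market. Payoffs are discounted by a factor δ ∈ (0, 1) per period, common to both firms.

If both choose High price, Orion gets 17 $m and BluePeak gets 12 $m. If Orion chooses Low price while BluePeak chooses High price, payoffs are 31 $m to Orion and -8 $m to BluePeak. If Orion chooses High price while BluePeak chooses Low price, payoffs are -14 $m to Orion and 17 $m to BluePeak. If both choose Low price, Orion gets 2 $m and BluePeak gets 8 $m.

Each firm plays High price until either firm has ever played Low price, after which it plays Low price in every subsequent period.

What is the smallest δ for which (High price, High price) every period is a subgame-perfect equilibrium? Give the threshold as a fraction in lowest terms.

5/9

Orion's threshold: (31−17)/(31−2) = 14/29.
BluePeak's threshold: (17−12)/(17−8) = 5/9.
14/29 < 5/9, so BluePeak binds and δ* = 5/9.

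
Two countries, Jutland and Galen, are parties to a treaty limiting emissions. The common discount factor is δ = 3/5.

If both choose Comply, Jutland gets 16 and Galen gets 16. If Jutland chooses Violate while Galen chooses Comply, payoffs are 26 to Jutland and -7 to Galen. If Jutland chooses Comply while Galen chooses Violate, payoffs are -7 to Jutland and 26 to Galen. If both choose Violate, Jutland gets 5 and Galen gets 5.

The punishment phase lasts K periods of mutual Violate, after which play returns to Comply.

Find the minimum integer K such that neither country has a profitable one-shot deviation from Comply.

2

No profitable deviation requires (16−5)(δ+…+δ^K) ≥ 26−16, i.e. δ+…+δ^K ≥ 10/11 ≈ 0.9091.
With δ = 3/5, the partial sums are K=1: 0.6000, K=2: 0.9600.
K = 2 is the first length at which the sum reaches 0.9091.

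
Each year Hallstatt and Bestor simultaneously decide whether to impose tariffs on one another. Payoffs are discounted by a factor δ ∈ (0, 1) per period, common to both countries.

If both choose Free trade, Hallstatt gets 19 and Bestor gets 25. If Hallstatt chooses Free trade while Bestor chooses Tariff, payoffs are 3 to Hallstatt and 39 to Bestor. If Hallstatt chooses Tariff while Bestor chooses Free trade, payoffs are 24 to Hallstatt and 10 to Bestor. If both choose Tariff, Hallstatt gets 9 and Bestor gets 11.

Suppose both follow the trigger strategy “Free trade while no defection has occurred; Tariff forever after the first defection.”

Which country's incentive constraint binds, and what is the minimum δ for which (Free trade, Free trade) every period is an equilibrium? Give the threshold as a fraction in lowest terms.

For Hallstatt: deviation gain 24−19 = 5, per-period punishment loss 19−9 = 10. IC gives δ ≥ 5/15 = 1/3.
For Bestor: gain 14, loss 14 per period, so δ ≥ 14/28 = 1/2.
The tighter constraint is Bestor's, so cooperation needs δ ≥ 1/2.

Bestor; δ ≥ 1/2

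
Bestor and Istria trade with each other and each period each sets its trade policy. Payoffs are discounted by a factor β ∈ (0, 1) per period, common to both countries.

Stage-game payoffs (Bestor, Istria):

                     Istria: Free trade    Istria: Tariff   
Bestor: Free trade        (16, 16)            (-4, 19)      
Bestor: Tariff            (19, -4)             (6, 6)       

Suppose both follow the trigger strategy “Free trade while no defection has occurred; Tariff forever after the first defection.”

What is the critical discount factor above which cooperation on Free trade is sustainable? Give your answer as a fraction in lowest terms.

3/13

Under grim trigger the critical discount factor is (T−C)/(T−P) with T = 19, C = 16, P = 6.
β* = (19−16)/(19−6) = 3/13.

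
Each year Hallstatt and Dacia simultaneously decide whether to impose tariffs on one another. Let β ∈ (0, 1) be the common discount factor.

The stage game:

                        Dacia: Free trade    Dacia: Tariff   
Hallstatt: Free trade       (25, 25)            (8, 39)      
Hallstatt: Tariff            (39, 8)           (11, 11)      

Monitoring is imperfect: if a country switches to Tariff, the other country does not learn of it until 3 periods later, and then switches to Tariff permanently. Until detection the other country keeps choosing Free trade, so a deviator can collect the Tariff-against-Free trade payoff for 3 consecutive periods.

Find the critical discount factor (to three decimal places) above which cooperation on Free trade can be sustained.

Deviating for the 3 undetected periods gains 39−25 = 14 per period over cooperation, then loses 25−11 = 14 per period forever once punishment starts.
Gain: 14(1 + β + … + β^2); loss: 14·β^3/(1−β).
No profitable deviation ⇔ 14(1−β^3) ≤ 14·β^3, i.e. β^3 ≥ 14/(14+14) = 1/2.
Hence β ≥ (1/2)^(1/3) ≈ 0.794.

0.794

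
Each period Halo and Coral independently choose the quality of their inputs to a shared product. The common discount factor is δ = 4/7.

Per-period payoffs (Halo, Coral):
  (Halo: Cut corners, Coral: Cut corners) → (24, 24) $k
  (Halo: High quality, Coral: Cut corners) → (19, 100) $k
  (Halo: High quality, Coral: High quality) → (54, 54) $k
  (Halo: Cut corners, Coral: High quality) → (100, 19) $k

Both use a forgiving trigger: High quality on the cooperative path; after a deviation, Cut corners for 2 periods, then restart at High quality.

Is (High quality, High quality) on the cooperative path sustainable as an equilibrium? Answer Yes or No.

No

A one-shot deviation gives 100 now, then 24 for 2 periods, then back to 54.
Gain from deviating: (100−54) today; loss: (54−24) in each of the next 2 periods.
No-deviation condition: (54−24)(δ+…+δ^2) ≥ 100−54, i.e. δ+…+δ^2 ≥ 23/15.
At δ = 4/7: δ+…+δ^2 = 0.8980 < 1.5333.
So cooperation is not sustainable.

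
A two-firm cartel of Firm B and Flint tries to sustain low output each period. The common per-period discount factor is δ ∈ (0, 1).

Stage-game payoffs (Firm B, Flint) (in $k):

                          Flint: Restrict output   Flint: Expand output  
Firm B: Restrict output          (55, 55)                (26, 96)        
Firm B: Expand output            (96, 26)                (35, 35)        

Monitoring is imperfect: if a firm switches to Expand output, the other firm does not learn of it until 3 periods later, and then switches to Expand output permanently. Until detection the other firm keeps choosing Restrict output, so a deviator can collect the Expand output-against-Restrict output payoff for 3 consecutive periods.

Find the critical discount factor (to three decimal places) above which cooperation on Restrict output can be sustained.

A deviator earns 96 for 3 periods, then 35 forever; cooperating earns 55 forever. Multiplying the IC by (1−δ):
55 ≥ 96(1−δ^3) + 35δ^3, so 61·δ^3 ≥ 41 and δ^3 ≥ 41/61.
δ ≥ (41/61)^(1/3) ≈ 0.876.

0.876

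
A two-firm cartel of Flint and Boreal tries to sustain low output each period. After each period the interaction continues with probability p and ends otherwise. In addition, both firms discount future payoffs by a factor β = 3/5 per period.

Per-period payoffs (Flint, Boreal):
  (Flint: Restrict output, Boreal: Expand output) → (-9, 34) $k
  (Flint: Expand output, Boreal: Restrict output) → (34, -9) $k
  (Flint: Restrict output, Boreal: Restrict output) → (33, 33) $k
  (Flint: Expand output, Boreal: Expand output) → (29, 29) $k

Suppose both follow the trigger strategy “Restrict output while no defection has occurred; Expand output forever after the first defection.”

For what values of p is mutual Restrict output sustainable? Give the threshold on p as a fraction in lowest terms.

1/3

Expected continuation weight on next period's payoff is β·p = 3/5·p, which plays the role of the discount factor.
Cooperation requires 3/5·p ≥ (34−33)/(34−29) = 1/5, hence p ≥ 1/3.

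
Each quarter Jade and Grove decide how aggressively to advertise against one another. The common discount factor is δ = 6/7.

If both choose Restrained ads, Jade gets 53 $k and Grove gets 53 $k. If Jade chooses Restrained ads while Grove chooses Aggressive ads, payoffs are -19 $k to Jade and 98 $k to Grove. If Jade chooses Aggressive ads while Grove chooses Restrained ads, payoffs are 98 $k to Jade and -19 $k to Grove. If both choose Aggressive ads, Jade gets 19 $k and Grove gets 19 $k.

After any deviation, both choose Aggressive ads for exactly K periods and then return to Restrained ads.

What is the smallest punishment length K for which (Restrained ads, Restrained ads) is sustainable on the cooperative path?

Need Σ_{k=1}^{K} δ^k ≥ (98−53)/(53−19) = 1.3235 at δ = 6/7.
At K = 1 the sum is 0.8571 < 1.3235; at K = 2 it is 1.5918 ≥ 1.3235.
So the minimum punishment length is K = 2.

2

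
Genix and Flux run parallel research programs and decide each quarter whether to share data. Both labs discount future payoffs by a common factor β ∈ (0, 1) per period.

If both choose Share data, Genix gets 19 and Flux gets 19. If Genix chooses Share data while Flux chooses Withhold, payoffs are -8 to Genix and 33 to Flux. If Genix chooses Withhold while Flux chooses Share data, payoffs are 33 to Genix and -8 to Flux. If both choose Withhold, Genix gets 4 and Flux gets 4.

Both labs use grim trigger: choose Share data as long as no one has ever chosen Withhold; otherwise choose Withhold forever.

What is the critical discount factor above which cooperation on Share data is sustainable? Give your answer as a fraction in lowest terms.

Under grim trigger the critical discount factor is (T−C)/(T−P) with T = 33, C = 19, P = 4.
β* = (33−19)/(33−4) = 14/29.

14/29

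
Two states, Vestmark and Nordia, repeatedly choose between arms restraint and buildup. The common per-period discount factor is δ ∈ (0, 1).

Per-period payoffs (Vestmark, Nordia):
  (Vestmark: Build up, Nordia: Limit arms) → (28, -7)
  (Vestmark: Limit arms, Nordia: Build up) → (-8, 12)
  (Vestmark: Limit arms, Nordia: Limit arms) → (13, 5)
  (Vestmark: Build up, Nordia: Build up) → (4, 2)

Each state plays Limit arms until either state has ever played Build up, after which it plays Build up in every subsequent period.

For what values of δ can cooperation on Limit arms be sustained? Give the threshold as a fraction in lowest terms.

7/10

Vestmark: cooperation gives 13 each period; deviation gives 28 once then 4 forever.
  13/(1−δ) ≥ 28 + 4δ/(1−δ) ⇒ δ ≥ 15/24 = 5/8.
Nordia: cooperation gives 5 each period; deviation gives 12 once then 2 forever.
  δ ≥ 7/10.
Both must hold, so the binding constraint is Nordia's: δ ≥ 7/10.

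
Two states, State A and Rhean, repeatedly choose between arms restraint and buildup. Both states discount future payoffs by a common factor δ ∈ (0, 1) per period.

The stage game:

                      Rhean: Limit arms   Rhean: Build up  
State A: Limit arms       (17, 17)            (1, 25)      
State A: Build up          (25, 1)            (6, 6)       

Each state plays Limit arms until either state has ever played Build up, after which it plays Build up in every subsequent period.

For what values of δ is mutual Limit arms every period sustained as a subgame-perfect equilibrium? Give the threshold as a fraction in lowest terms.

8/19

17/(1−δ) ≥ 25 + 6δ/(1−δ)
17 ≥ 25 − 19δ
δ ≥ 8/19.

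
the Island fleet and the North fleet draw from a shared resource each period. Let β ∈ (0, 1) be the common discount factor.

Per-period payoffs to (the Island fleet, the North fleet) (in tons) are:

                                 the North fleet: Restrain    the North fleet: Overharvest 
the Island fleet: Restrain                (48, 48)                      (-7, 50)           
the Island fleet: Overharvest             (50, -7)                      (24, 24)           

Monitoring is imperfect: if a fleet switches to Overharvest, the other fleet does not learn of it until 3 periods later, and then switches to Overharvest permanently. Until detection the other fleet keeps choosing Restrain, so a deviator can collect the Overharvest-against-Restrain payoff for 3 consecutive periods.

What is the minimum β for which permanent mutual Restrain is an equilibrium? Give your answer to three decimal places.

The best deviation is to choose Overharvest for all 3 undetected periods, earning 50 each, then 24 forever once detected.
Deviation value: 50(1−β^3)/(1−β) + 24β^3/(1−β); cooperation value: 48/(1−β).
IC: 48 ≥ 50(1−β^3) + 24β^3 = 50 − 26β^3.
So β^3 ≥ 2/26 = 1/13, giving β ≥ (1/13)^(1/3) ≈ 0.425.

0.425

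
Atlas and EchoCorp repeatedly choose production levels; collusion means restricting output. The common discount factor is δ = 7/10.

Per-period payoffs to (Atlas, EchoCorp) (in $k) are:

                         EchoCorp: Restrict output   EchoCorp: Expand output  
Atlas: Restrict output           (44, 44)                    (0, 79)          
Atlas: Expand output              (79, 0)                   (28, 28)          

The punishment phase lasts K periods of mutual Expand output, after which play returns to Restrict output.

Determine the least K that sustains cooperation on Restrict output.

8

IC: δ(1−δ^K)/(1−δ) ≥ (79−44)/(44−28) = 35/16.
With δ = 7/10: need 1 − δ^K ≥ 35/16·(1−7/10)/(7/10), i.e. δ^K ≤ 0.0625.
Since (7/10)^7 = 0.0824 and (7/10)^8 = 0.0576, the smallest such K is 8.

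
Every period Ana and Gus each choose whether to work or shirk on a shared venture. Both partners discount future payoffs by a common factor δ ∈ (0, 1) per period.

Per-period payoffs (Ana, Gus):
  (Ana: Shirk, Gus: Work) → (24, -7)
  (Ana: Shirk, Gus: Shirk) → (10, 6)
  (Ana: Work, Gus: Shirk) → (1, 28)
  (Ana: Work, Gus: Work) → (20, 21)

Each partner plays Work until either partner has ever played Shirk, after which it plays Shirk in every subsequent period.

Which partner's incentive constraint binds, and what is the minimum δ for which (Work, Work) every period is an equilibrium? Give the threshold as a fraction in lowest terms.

Gus; δ ≥ 7/22

For Ana: deviation gain 24−20 = 4, per-period punishment loss 20−10 = 10. IC gives δ ≥ 4/14 = 2/7.
For Gus: gain 7, loss 15 per period, so δ ≥ 7/22.
The tighter constraint is Gus's, so cooperation needs δ ≥ 7/22.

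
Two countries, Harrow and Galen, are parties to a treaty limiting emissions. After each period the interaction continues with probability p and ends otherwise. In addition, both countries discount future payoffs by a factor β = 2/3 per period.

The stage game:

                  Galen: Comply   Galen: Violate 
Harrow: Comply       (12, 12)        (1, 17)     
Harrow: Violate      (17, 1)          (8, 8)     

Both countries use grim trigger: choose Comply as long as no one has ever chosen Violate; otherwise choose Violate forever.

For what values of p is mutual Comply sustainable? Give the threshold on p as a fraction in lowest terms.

5/6

Expected continuation weight on next period's payoff is β·p = 2/3·p, which plays the role of the discount factor.
Cooperation requires 2/3·p ≥ (17−12)/(17−8) = 5/9, hence p ≥ 5/6.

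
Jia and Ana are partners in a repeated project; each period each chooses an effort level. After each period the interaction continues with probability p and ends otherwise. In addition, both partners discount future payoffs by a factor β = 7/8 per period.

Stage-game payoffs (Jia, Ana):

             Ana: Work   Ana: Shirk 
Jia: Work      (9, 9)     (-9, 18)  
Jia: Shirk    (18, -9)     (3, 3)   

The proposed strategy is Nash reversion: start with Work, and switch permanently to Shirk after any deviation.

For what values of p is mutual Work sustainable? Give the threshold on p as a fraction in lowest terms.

24/35

Expected continuation weight on next period's payoff is β·p = 7/8·p, which plays the role of the discount factor.
Cooperation requires 7/8·p ≥ (18−9)/(18−3) = 3/5, hence p ≥ 24/35.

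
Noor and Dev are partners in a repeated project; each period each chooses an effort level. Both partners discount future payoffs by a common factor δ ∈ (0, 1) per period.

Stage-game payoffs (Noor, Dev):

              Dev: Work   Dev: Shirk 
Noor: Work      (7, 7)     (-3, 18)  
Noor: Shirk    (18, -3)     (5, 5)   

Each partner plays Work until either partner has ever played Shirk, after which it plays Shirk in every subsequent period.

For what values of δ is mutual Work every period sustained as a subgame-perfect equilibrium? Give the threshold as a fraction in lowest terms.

One-period gain from deviating is 18 − 7 = 11. The loss is 7 − 5 = 2 in every subsequent period, with present value 2·δ/(1−δ).
Deviation is unprofitable when 2·δ/(1−δ) ≥ 11, i.e. δ/(1−δ) ≥ 11/2.
Equivalently δ ≥ 11/(11+2) = 11/13.

11/13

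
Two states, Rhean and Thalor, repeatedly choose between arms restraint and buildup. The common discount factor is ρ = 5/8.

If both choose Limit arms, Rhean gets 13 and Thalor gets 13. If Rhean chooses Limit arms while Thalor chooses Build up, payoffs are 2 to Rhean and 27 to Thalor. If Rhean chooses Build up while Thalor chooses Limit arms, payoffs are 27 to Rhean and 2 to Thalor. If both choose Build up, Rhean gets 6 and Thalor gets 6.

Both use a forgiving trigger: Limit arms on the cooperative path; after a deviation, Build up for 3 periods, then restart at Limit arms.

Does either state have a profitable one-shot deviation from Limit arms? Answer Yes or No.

Yes

Comparing payoff streams over the 4 periods until play realigns: cooperate → 13(1+ρ+…+ρ^3); deviate → 27 + 6(ρ+…+ρ^3).
Cooperation is sustained iff (13−6)(ρ+…+ρ^3) ≥ 27−13.
ρ+…+ρ^3 = 5/8·(1−(5/8)^3)/(1−5/8) = 1.2598, and (27−13)/(13−6) = 2.0000.
1.2598 < 2.0000, so cooperation is not sustainable.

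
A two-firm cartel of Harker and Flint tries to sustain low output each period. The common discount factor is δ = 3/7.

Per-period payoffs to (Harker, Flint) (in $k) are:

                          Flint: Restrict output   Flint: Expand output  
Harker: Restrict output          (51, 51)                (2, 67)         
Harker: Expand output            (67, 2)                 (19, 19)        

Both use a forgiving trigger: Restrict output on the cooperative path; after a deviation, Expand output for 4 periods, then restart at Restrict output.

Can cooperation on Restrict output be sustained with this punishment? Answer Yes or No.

A one-shot deviation gives 67 now, then 19 for 4 periods, then back to 51.
Gain from deviating: (67−51) today; loss: (51−19) in each of the next 4 periods.
No-deviation condition: (51−19)(δ+…+δ^4) ≥ 67−51, i.e. δ+…+δ^4 ≥ 1/2.
At δ = 3/7: δ+…+δ^4 = 0.7247 ≥ 0.5000.
So cooperation is sustainable.

Yes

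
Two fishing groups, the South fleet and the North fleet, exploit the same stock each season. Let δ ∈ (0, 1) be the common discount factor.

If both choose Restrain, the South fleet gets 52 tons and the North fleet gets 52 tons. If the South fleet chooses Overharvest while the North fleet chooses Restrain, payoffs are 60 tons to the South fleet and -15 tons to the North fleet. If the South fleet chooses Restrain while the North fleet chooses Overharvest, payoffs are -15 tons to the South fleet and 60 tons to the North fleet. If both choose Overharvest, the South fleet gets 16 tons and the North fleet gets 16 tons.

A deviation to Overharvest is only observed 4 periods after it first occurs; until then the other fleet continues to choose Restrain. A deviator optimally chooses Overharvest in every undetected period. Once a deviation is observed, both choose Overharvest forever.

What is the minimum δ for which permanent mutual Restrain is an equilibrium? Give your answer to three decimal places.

0.653

A deviator earns 60 for 4 periods, then 16 forever; cooperating earns 52 forever. Multiplying the IC by (1−δ):
52 ≥ 60(1−δ^4) + 16δ^4, so 44·δ^4 ≥ 8 and δ^4 ≥ 2/11.
δ ≥ (2/11)^(1/4) ≈ 0.653.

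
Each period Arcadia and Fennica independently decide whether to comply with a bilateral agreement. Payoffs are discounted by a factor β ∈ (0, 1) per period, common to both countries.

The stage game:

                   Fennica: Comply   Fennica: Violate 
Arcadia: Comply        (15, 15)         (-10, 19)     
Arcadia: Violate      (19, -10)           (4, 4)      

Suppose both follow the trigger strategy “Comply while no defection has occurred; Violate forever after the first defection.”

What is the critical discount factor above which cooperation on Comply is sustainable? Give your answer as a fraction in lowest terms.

Under grim trigger the critical discount factor is (T−C)/(T−P) with T = 19, C = 15, P = 4.
β* = (19−15)/(19−4) = 4/15.

4/15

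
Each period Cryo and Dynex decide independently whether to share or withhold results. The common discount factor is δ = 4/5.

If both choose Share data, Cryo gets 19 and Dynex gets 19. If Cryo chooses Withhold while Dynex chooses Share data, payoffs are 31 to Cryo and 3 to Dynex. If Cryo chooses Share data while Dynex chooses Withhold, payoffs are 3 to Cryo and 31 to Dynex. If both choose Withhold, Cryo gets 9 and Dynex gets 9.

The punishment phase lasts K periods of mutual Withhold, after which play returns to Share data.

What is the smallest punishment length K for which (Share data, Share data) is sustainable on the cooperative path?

2

IC: δ(1−δ^K)/(1−δ) ≥ (31−19)/(19−9) = 6/5.
With δ = 4/5: need 1 − δ^K ≥ 6/5·(1−4/5)/(4/5), i.e. δ^K ≤ 0.7000.
Since (4/5)^1 = 0.8000 and (4/5)^2 = 0.6400, the smallest such K is 2.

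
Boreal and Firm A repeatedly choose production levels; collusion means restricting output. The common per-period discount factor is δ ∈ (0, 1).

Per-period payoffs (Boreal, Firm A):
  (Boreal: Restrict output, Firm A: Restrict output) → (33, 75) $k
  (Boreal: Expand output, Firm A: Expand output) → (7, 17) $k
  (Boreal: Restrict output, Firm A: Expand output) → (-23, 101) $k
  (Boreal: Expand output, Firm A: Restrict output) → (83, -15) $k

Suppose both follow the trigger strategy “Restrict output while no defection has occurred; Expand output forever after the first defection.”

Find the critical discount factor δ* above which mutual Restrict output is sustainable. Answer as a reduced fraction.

Boreal's threshold: (83−33)/(83−7) = 25/38.
Firm A's threshold: (101−75)/(101−17) = 13/42.
25/38 > 13/42, so Boreal binds and δ* = 25/38.

25/38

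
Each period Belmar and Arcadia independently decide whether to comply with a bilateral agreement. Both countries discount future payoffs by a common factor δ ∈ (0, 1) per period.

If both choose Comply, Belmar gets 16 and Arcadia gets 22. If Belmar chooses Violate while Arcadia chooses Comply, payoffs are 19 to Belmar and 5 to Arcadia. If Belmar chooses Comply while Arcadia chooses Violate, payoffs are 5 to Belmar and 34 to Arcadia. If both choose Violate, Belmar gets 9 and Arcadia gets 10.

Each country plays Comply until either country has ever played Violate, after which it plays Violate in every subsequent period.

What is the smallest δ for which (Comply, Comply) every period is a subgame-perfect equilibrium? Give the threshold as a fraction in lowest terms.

For Belmar: deviation gain 19−16 = 3, per-period punishment loss 16−9 = 7. IC gives δ ≥ 3/10.
For Arcadia: gain 12, loss 12 per period, so δ ≥ 12/24 = 1/2.
The tighter constraint is Arcadia's, so cooperation needs δ ≥ 1/2.

1/2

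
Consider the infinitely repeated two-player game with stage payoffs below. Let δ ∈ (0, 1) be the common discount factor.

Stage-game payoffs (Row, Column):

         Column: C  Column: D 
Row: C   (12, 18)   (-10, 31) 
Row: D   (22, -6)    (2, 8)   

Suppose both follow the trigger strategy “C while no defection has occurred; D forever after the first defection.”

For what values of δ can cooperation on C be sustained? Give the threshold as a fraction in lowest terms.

13/23

Row's threshold: (22−12)/(22−2) = 1/2.
Column's threshold: (31−18)/(31−8) = 13/23.
1/2 < 13/23, so Column binds and δ* = 13/23.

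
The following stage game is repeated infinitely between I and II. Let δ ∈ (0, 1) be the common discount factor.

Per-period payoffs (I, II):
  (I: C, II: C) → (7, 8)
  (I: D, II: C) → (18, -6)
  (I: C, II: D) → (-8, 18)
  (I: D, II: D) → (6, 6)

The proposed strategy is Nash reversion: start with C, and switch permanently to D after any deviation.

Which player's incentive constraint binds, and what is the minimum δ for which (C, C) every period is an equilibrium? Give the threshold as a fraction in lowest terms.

I: cooperation gives 7 each period; deviation gives 18 once then 6 forever.
  7/(1−δ) ≥ 18 + 6δ/(1−δ) ⇒ δ ≥ 11/12.
II: cooperation gives 8 each period; deviation gives 18 once then 6 forever.
  δ ≥ 10/12 = 5/6.
Both must hold, so the binding constraint is I's: δ ≥ 11/12.

I; δ ≥ 11/12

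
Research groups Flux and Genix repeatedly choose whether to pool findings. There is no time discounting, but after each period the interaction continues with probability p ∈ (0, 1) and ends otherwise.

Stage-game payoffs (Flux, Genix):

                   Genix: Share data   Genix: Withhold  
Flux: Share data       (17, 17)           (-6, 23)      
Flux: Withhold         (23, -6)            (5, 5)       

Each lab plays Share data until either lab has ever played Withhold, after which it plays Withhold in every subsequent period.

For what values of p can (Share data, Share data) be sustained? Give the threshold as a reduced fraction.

Expected cooperation value is 17 + p·17 + p²·17 + … = 17/(1−p); deviation gives 23 + p·5/(1−p).
17 ≥ 23(1−p) + 5p ⇒ 18p ≥ 6 ⇒ p ≥ 6/18 = 1/3.

1/3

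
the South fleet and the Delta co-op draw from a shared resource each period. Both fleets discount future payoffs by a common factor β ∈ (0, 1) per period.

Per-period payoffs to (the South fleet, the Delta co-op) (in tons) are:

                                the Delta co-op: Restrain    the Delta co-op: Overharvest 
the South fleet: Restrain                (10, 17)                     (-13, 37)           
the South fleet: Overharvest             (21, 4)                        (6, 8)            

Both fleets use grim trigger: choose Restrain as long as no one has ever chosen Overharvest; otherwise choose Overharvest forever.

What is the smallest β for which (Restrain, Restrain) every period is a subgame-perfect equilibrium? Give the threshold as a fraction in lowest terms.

11/15

For the South fleet: deviation gain 21−10 = 11, per-period punishment loss 10−6 = 4. IC gives β ≥ 11/15.
For the Delta co-op: gain 20, loss 9 per period, so β ≥ 20/29.
The tighter constraint is the South fleet's, so cooperation needs β ≥ 11/15.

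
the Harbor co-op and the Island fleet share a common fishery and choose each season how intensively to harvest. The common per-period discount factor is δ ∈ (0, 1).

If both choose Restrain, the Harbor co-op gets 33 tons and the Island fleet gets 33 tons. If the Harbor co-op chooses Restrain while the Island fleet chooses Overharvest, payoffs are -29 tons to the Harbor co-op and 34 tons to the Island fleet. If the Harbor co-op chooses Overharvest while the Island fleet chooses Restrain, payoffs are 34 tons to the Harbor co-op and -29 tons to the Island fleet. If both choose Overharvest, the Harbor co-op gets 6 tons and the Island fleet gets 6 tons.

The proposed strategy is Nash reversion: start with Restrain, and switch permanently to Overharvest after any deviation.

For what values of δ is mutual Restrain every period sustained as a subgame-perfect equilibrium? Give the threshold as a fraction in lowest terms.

One-period gain from deviating is 34 − 33 = 1. The loss is 33 − 6 = 27 in every subsequent period, with present value 27·δ/(1−δ).
Deviation is unprofitable when 27·δ/(1−δ) ≥ 1, i.e. δ/(1−δ) ≥ 1/27.
Equivalently δ ≥ 1/(1+27) = 1/28.

1/28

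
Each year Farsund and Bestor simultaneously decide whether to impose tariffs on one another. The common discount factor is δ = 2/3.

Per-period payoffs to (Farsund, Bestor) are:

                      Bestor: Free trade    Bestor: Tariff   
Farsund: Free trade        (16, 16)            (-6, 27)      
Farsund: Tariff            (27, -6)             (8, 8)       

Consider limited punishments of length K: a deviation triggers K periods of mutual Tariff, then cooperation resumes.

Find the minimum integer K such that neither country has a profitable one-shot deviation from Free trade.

No profitable deviation requires (16−8)(δ+…+δ^K) ≥ 27−16, i.e. δ+…+δ^K ≥ 11/8 ≈ 1.3750.
With δ = 2/3, the partial sums are K=1: 0.6667, K=2: 1.1111, K=3: 1.4074.
K = 3 is the first length at which the sum reaches 1.3750.

3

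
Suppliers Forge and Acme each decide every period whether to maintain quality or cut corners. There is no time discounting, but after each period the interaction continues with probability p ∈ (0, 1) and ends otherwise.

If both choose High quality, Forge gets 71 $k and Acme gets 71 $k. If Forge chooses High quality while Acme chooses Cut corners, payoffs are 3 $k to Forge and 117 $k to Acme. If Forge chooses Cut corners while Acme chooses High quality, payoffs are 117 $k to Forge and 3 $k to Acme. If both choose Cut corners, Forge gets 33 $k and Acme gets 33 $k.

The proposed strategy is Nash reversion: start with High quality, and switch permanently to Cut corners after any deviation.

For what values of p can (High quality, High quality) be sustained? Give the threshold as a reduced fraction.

With no time discounting, the continuation probability p plays the role of the discount factor.
Grim-trigger IC: 71/(1−p) ≥ 117 + 33p/(1−p) ⇒ p ≥ (117−71)/(117−33) = 23/42.

23/42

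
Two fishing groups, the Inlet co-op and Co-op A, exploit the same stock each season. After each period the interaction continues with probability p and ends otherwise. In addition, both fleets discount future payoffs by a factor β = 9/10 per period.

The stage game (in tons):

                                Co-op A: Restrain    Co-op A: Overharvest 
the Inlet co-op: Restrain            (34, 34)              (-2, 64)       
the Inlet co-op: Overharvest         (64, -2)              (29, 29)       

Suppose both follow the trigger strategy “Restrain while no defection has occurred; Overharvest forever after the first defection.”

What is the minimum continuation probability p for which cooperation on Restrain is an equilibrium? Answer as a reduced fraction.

20/21

Expected continuation weight on next period's payoff is β·p = 9/10·p, which plays the role of the discount factor.
Cooperation requires 9/10·p ≥ (64−34)/(64−29) = 6/7, hence p ≥ 20/21.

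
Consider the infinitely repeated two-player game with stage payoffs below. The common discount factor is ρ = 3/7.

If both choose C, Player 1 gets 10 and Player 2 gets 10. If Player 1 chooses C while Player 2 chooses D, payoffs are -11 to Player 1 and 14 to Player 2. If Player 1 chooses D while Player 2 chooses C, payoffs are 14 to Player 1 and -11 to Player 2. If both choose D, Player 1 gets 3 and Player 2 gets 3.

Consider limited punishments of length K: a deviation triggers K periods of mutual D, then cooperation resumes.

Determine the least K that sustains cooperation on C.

2

Need Σ_{k=1}^{K} ρ^k ≥ (14−10)/(10−3) = 0.5714 at ρ = 3/7.
At K = 1 the sum is 0.4286 < 0.5714; at K = 2 it is 0.6122 ≥ 0.5714.
So the minimum punishment length is K = 2.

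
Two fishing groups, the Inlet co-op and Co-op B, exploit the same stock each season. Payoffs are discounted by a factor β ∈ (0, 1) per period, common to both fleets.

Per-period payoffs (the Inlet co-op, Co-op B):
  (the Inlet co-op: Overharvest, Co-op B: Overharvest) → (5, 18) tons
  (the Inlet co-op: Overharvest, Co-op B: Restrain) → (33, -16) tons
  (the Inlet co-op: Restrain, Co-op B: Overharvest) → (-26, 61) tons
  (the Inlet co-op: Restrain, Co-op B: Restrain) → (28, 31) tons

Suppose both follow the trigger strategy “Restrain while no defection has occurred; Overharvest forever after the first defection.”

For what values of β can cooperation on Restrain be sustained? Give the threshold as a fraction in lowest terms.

the Inlet co-op: cooperation gives 28 each period; deviation gives 33 once then 5 forever.
  28/(1−β) ≥ 33 + 5β/(1−β) ⇒ β ≥ 5/28.
Co-op B: cooperation gives 31 each period; deviation gives 61 once then 18 forever.
  β ≥ 30/43.
Both must hold, so the binding constraint is Co-op B's: β ≥ 30/43.

30/43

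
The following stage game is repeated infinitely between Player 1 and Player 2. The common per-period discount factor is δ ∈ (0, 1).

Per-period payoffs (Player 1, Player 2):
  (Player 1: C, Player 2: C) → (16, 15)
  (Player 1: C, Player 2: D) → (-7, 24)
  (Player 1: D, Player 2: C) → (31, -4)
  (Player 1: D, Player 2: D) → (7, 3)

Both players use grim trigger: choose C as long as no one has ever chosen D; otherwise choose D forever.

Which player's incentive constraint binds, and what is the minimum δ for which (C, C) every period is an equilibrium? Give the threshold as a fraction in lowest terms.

For Player 1: deviation gain 31−16 = 15, per-period punishment loss 16−7 = 9. IC gives δ ≥ 15/24 = 5/8.
For Player 2: gain 9, loss 12 per period, so δ ≥ 9/21 = 3/7.
The tighter constraint is Player 1's, so cooperation needs δ ≥ 5/8.

Player 1; δ ≥ 5/8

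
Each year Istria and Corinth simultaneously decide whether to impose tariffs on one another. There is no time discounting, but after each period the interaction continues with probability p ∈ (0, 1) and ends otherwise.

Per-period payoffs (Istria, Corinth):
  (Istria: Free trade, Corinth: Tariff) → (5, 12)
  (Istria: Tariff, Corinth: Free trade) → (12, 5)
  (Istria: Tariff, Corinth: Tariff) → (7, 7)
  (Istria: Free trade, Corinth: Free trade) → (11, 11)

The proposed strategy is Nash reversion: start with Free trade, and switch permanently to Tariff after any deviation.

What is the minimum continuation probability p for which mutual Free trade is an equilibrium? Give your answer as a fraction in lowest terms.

With no time discounting, the continuation probability p plays the role of the discount factor.
Grim-trigger IC: 11/(1−p) ≥ 12 + 7p/(1−p) ⇒ p ≥ (12−11)/(12−7) = 1/5.

1/5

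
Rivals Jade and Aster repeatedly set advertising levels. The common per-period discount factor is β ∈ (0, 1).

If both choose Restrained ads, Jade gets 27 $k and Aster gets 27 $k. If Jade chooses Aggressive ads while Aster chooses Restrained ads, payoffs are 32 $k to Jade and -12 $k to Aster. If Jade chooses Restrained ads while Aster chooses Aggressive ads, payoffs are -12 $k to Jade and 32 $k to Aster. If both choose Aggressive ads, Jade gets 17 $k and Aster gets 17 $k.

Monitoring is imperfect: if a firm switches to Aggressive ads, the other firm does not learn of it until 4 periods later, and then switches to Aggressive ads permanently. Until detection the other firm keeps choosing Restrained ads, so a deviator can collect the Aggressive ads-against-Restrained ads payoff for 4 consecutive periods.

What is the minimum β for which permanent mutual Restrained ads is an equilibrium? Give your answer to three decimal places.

A deviator earns 32 for 4 periods, then 17 forever; cooperating earns 27 forever. Multiplying the IC by (1−β):
27 ≥ 32(1−β^4) + 17β^4, so 15·β^4 ≥ 5 and β^4 ≥ 1/3.
β ≥ (1/3)^(1/4) ≈ 0.760.

0.760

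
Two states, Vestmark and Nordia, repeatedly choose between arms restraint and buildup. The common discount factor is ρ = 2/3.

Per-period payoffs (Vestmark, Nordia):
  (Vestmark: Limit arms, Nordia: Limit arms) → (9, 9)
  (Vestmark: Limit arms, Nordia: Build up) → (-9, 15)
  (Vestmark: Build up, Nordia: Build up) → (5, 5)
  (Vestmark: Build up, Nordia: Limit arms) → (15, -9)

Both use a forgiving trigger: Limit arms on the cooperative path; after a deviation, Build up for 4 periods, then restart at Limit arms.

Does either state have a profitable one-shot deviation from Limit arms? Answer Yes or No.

IC: ρ+…+ρ^4 ≥ (15−9)/(9−5) = 3/2.
At ρ = 2/3: partial sum = 1.6049 ≥ 1.5000. Cooperation sustainable.

No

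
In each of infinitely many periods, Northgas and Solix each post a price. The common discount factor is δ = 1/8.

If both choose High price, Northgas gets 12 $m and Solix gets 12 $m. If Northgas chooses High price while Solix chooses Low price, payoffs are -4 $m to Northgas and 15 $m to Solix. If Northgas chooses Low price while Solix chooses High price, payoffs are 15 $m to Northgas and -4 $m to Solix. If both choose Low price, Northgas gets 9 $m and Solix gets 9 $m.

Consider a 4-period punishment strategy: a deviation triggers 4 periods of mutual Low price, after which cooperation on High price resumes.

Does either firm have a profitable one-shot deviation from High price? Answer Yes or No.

IC: δ+…+δ^4 ≥ (15−12)/(12−9) = 1.
At δ = 1/8: partial sum = 0.1428 < 1.0000. Cooperation not sustainable.

Yes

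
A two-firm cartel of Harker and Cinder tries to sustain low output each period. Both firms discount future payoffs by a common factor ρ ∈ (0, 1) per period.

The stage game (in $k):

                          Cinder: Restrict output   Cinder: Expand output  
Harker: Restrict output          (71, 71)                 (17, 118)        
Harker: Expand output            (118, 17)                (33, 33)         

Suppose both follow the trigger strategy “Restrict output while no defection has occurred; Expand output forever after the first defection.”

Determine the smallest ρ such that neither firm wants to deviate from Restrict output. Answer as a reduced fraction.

47/85

71/(1−ρ) ≥ 118 + 33ρ/(1−ρ)
71 ≥ 118 − 85ρ
ρ ≥ 47/85.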